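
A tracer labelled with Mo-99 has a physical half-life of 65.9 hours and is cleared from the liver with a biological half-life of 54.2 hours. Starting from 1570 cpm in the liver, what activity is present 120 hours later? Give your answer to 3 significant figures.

1/t_eff = 1/t_phys + 1/t_biol = 1/65.9 + 1/54.2 = 0.033625 per hour.
t_eff = 65.9 × 54.2 / (65.9 + 54.2) ≈ 29.74 hours.
Remaining = 1570 × (1/2)^(120/29.74) = 1570 × (1/2)^4.035 ≈ 95.776 cpm.

95.8 cpm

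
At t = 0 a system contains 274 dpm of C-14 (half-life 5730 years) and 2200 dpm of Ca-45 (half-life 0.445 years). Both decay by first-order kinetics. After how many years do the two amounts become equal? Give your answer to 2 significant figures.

Set 274·(1/2)^(t/5730) = 2200·(1/2)^(t/0.445).
Taking log₂: log₂(274/2200) = t·(1/5730 − 1/0.445).
log₂(0.12455) = -3.0053; 1/5730 − 1/0.445 = -2.247.
t = -3.0053 / -2.247 ≈ 1.3374 years.

1.3 years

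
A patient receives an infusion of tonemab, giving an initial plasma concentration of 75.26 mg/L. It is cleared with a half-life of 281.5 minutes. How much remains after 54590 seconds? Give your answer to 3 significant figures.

Convert the elapsed time: 54590 seconds = 909.833 minutes.
Number of half-lives: n = 909.833/281.5 ≈ 3.2321.
Remaining = 75.26 × (1/2)^3.2321 = 75.26 × 0.10643 ≈ 8.0096 mg/L.

8.01 mg/L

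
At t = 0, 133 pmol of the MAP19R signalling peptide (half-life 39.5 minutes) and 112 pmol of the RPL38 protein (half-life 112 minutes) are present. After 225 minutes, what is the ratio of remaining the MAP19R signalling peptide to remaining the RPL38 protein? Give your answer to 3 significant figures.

0.0922

MAP19R signalling peptide: 133 × (1/2)^(225/39.5) = 133 × (1/2)^5.6962 ≈ 2.5652 pmol.
RPL38 protein: 112 × (1/2)^(225/112) = 112 × (1/2)^2.0089 ≈ 27.827 pmol.
Ratio ≈ 2.5652 / 27.827 ≈ 0.092184.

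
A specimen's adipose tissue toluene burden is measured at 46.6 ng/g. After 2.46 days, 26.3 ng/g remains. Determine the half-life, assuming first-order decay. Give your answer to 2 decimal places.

2.98 days

A/A₀ = 26.3/46.6 ≈ 0.56438.
n = log₂(1.7719) ≈ 0.82527 half-lives elapsed in 2.46 days.
t½ = 2.46/0.82527 ≈ 2.9809 days.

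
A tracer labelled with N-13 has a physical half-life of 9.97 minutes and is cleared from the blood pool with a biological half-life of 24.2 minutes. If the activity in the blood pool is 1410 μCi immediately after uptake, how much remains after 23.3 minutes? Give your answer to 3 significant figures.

143 μCi

1/t_eff = 1/t_phys + 1/t_biol = 1/9.97 + 1/24.2 = 0.14162 per minute.
t_eff = 9.97 × 24.2 / (9.97 + 24.2) ≈ 7.061 minutes.
Remaining = 1410 × (1/2)^(23.3/7.061) = 1410 × (1/2)^3.2998 ≈ 143.18 μCi.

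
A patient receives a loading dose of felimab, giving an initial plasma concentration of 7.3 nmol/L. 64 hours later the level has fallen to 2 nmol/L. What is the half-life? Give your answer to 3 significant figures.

A/A₀ = 2/7.3 ≈ 0.27397.
n = log₂(3.65) ≈ 1.8679 half-lives elapsed in 64 hours.
t½ = 64/1.8679 ≈ 34.263 hours.

34.3 hours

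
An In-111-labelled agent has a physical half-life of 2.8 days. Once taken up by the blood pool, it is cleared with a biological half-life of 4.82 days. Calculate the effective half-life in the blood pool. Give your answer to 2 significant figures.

1/t_eff = 1/t_phys + 1/t_biol = 1/2.8 + 1/4.82 = 0.56461 per day.
t_eff = 2.8 × 4.82 / (2.8 + 4.82) ≈ 1.7711 days.

1.8 days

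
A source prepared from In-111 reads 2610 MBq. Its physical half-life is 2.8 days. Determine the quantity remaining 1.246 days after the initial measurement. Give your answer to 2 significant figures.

Number of half-lives: n = 1.246/2.8 ≈ 0.445.
Remaining = 2610 × (1/2)^0.445 = 2610 × 0.73458 ≈ 1917.3 MBq.

1900 MBq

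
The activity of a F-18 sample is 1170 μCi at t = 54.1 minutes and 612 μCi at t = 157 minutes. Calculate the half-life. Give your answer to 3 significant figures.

110 minutes

Over Δt = 157 − 54.1 = 102.9 minutes, the level fell by a factor of 1170/612 ≈ 1.9118.
n = log₂(1.9118) ≈ 0.9349 half-lives, so t½ = 102.9/0.9349 ≈ 110.06 minutes.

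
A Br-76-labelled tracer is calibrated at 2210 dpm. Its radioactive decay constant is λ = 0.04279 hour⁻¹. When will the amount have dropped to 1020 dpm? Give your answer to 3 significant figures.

18.1 hours

t½ = ln 2 / λ = 0.69315 / 0.04279 ≈ 16.199 hours.
Fraction remaining = 1020/2210 ≈ 0.46154.
n = log₂(2210/1020) = ln(2.1667)/ln 2 ≈ 1.1155 half-lives.
t = n × t½ = 1.1155 × 16.199 ≈ 18.069 hours.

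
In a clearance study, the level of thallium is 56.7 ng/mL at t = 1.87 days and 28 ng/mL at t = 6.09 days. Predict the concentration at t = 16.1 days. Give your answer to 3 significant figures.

5.25 ng/mL

Over Δt = 6.09 − 1.87 = 4.22 days, the level fell by a factor of 56.7/28 ≈ 2.025.
n = log₂(2.025) ≈ 1.0179 half-lives, so t½ = 4.22/1.0179 ≈ 4.1457 days.
From t = 6.09 to t = 16.1: 28 × (1/2)^((16.1−6.09)/4.1457) ≈ 5.2518 ng/mL.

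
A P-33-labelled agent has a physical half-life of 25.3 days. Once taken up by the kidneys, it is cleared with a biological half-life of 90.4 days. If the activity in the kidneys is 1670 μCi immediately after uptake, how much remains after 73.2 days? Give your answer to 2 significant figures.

1/t_eff = 1/t_phys + 1/t_biol = 1/25.3 + 1/90.4 = 0.050588 per day.
t_eff = 25.3 × 90.4 / (25.3 + 90.4) ≈ 19.768 days.
Remaining = 1670 × (1/2)^(73.2/19.768) = 1670 × (1/2)^3.703 ≈ 128.23 μCi.

130 μCi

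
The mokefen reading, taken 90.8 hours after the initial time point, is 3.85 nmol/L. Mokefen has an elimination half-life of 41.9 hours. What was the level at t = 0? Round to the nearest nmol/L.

17 nmol/L

Number of half-lives elapsed: n = 90.8/41.9 ≈ 2.1671.
A₀ = A × 2^n = 3.85 × 2^2.1671 = 3.85 × 4.4911 ≈ 17.291 nmol/L.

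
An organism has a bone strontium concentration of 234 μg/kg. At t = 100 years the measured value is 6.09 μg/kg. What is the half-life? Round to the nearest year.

A/A₀ = 6.09/234 ≈ 0.026026.
n = log₂(38.424) ≈ 5.2639 half-lives elapsed in 100 years.
t½ = 100/5.2639 ≈ 18.997 years.

19 years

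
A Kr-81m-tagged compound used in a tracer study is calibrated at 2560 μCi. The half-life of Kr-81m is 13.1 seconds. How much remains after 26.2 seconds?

Elapsed time is 2 half-lives (26.2/13.1).
Each half-life halves the amount: 2560 × (1/2)^2 = 2560/4 = 640 μCi.

640 μCi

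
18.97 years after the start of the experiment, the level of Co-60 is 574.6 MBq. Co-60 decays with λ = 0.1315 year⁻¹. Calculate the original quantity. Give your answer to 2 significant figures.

t½ = ln 2 / λ = 0.69315 / 0.1315 ≈ 5.2711 years.
Number of half-lives elapsed: n = 18.97/5.2711 ≈ 3.5989.
A₀ = A × 2^n = 574.6 × 2^3.5989 = 574.6 × 12.116 ≈ 6962 MBq.

7000 MBq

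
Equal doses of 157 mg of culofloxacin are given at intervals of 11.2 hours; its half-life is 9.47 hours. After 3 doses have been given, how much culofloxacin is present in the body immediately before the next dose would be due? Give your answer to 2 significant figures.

The 3 doses were given 33.6, 22.4, 11.2 hours ago.
Total = 157·(1/2)^(33.6/9.47) + 157·(1/2)^(22.4/9.47) + 157·(1/2)^(11.2/9.47)
      = 13.422 + 30.469 + 69.163 ≈ 113.05 mg.

110 mg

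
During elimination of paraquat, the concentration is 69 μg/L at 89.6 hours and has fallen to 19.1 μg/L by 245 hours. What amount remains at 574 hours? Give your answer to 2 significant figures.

1.3 μg/L

Over Δt = 245 − 89.6 = 155.4 hours, the level fell by a factor of 69/19.1 ≈ 3.6126.
n = log₂(3.6126) ≈ 1.853 half-lives, so t½ = 155.4/1.853 ≈ 83.863 hours.
From t = 245 to t = 574: 19.1 × (1/2)^((574−245)/83.863) ≈ 1.2591 μg/L.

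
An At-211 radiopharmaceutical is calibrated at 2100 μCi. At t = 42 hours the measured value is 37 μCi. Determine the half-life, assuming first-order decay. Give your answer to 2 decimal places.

A/A₀ = 37/2100 ≈ 0.017619.
n = log₂(56.757) ≈ 5.8267 half-lives elapsed in 42 hours.
t½ = 42/5.8267 ≈ 7.2082 hours.

7.21 hours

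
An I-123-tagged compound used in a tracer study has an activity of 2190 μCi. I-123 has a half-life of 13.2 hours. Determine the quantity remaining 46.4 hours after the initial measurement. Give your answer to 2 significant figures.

Number of half-lives: n = 46.4/13.2 ≈ 3.5152.
Remaining = 2190 × (1/2)^3.5152 = 2190 × 0.087465 ≈ 191.55 μCi.

190 μCi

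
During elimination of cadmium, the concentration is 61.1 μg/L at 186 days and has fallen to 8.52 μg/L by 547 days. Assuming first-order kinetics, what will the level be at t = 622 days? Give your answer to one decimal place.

5.7 μg/L

Over Δt = 547 − 186 = 361 days, the level fell by a factor of 61.1/8.52 ≈ 7.1714.
n = log₂(7.1714) ≈ 2.8422 half-lives, so t½ = 361/2.8422 ≈ 127.01 days.
From t = 547 to t = 622: 8.52 × (1/2)^((622−547)/127.01) ≈ 5.6583 μg/L.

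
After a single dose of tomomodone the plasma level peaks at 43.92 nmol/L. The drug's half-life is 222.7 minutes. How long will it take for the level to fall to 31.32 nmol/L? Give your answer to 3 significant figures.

Fraction remaining = 31.32/43.92 ≈ 0.71311.
n = log₂(43.92/31.32) = ln(1.4023)/ln 2 ≈ 0.48779 half-lives.
t = n × t½ = 0.48779 × 222.7 ≈ 108.63 minutes.

109 minutes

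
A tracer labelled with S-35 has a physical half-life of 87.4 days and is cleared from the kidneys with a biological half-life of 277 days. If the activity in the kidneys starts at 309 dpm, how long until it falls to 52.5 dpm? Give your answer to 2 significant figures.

170 days

1/t_eff = 1/t_phys + 1/t_biol = 1/87.4 + 1/277 = 0.015052 per day.
t_eff = 87.4 × 277 / (87.4 + 277) ≈ 66.437 days.
n = log₂(309/52.5) ≈ 2.5572; t = 2.5572 × 66.437 ≈ 169.89 days.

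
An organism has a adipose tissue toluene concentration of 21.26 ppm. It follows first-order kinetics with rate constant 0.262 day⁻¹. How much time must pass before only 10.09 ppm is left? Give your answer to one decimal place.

t½ = ln 2 / λ = 0.69315 / 0.262 ≈ 2.6456 days.
Fraction remaining = 10.09/21.26 ≈ 0.4746.
n = log₂(21.26/10.09) = ln(2.107)/ln 2 ≈ 1.0752 half-lives.
t = n × t½ = 1.0752 × 2.6456 ≈ 2.8446 days.

2.8 days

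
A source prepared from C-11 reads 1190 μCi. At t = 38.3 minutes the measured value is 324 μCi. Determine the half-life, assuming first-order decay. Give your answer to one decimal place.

20.4 minutes

A/A₀ = 324/1190 ≈ 0.27227.
n = log₂(3.6728) ≈ 1.8769 half-lives elapsed in 38.3 minutes.
t½ = 38.3/1.8769 ≈ 20.406 minutes.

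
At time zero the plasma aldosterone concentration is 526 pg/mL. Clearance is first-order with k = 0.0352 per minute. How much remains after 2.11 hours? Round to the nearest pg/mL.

t½ = ln 2 / k = 0.69315 / 0.0352 ≈ 19.692 minutes.
Convert the elapsed time: 2.11 hours = 126.6 minutes.
Number of half-lives: n = 126.6/19.692 ≈ 6.4291.
Remaining = 526 × (1/2)^6.4291 = 526 × 0.011605 ≈ 6.1042 pg/mL.

6 pg/mL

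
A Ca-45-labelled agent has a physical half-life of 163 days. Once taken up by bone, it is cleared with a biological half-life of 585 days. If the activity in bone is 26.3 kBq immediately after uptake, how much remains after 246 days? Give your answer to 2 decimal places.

6.90 kBq

1/t_eff = 1/t_phys + 1/t_biol = 1/163 + 1/585 = 0.0078444 per day.
t_eff = 163 × 585 / (163 + 585) ≈ 127.48 days.
Remaining = 26.3 × (1/2)^(246/127.48) = 26.3 × (1/2)^1.9297 ≈ 6.9032 kBq.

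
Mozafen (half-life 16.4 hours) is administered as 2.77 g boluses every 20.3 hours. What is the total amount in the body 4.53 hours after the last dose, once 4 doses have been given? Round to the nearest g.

The 4 doses were given 65.43, 45.13, 24.83, 4.53 hours ago.
Total = 2.77·(1/2)^(65.43/16.4) + 2.77·(1/2)^(45.13/16.4) + 2.77·(1/2)^(24.83/16.4) + 2.77·(1/2)^(4.53/16.4)
      = 0.17437 + 0.41124 + 0.96987 + 2.2873 ≈ 3.8428 g.

4 g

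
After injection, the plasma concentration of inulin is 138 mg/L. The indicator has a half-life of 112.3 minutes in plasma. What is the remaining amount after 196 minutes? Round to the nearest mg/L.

41 mg/L

Number of half-lives: n = 196/112.3 ≈ 1.7453.
Remaining = 138 × (1/2)^1.7453 = 138 × 0.29827 ≈ 41.161 mg/L.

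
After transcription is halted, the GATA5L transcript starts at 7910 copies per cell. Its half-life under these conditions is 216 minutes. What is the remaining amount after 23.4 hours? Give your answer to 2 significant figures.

87 copies per cell

Convert the elapsed time: 23.4 hours = 1404 minutes.
Number of half-lives: n = 1404/216 ≈ 6.5.
Remaining = 7910 × (1/2)^6.5 = 7910 × 0.011049 ≈ 87.394 copies per cell.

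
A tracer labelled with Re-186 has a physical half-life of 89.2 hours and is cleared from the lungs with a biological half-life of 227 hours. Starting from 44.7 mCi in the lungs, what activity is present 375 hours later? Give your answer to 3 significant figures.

0.772 mCi

1/t_eff = 1/t_phys + 1/t_biol = 1/89.2 + 1/227 = 0.015616 per hour.
t_eff = 89.2 × 227 / (89.2 + 227) ≈ 64.037 hours.
Remaining = 44.7 × (1/2)^(375/64.037) = 44.7 × (1/2)^5.856 ≈ 0.77174 mCi.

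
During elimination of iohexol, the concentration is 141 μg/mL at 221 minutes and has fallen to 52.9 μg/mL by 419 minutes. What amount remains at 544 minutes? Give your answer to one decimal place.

Over Δt = 419 − 221 = 198 minutes, the level fell by a factor of 141/52.9 ≈ 2.6654.
n = log₂(2.6654) ≈ 1.4144 half-lives, so t½ = 198/1.4144 ≈ 139.99 minutes.
From t = 419 to t = 544: 52.9 × (1/2)^((544−419)/139.99) ≈ 28.488 μg/mL.

28.5 μg/mL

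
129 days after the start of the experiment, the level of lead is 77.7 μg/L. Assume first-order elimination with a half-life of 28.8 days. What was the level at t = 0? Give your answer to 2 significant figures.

Number of half-lives elapsed: n = 129/28.8 ≈ 4.4792.
A₀ = A × 2^n = 77.7 × 2^4.4792 = 77.7 × 22.303 ≈ 1732.9 μg/L.

1700 μg/L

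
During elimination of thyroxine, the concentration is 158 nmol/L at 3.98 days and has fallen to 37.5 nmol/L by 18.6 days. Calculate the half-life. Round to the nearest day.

7 days

Over Δt = 18.6 − 3.98 = 14.62 days, the level fell by a factor of 158/37.5 ≈ 4.2133.
n = log₂(4.2133) ≈ 2.075 half-lives, so t½ = 14.62/2.075 ≈ 7.0459 days.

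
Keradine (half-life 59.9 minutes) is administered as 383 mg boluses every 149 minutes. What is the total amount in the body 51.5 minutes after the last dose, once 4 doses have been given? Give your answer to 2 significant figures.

The 4 doses were given 498.5, 349.5, 200.5, 51.5 minutes ago.
Total = 383·(1/2)^(498.5/59.9) + 383·(1/2)^(349.5/59.9) + 383·(1/2)^(200.5/59.9) + 383·(1/2)^(51.5/59.9)
      = 1.1966 + 6.7108 + 37.634 + 211.05 ≈ 256.59 mg.

260 mg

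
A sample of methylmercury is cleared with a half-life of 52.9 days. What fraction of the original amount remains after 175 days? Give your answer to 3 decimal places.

0.101

n = 175/52.9 ≈ 3.3081 half-lives.
Fraction remaining = (1/2)^3.3081 ≈ 0.10096.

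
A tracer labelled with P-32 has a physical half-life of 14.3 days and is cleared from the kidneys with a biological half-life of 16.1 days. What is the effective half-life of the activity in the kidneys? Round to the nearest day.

8 days

1/t_eff = 1/t_phys + 1/t_biol = 1/14.3 + 1/16.1 = 0.13204 per day.
t_eff = 14.3 × 16.1 / (14.3 + 16.1) ≈ 7.5734 days.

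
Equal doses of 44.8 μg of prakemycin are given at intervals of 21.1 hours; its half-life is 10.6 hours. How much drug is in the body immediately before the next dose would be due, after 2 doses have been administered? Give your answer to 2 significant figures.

14 μg

The 2 doses were given 42.2, 21.1 hours ago.
Total = 44.8·(1/2)^(42.2/10.6) + 44.8·(1/2)^(21.1/10.6)
      = 2.8369 + 11.273 ≈ 14.11 μg.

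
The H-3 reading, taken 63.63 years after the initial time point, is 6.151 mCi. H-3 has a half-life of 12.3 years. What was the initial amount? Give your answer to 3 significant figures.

222 mCi

Number of half-lives elapsed: n = 63.63/12.3 ≈ 5.1732.
A₀ = A × 2^n = 6.151 × 2^5.1732 = 6.151 × 36.081 ≈ 221.93 mCi.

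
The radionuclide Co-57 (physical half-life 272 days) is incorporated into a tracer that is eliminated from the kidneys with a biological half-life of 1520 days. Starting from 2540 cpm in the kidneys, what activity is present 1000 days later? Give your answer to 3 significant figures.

1/t_eff = 1/t_phys + 1/t_biol = 1/272 + 1/1520 = 0.0043344 per day.
t_eff = 272 × 1520 / (272 + 1520) ≈ 230.71 days.
Remaining = 2540 × (1/2)^(1000/230.71) = 2540 × (1/2)^4.3344 ≈ 125.91 cpm.

126 cpm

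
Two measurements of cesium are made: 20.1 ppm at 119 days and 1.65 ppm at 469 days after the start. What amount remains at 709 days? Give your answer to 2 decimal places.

Over Δt = 469 − 119 = 350 days, the level fell by a factor of 20.1/1.65 ≈ 12.182.
n = log₂(12.182) ≈ 3.6067 half-lives, so t½ = 350/3.6067 ≈ 97.043 days.
From t = 469 to t = 709: 1.65 × (1/2)^((709−469)/97.043) ≈ 0.29716 ppm.

0.30 ppm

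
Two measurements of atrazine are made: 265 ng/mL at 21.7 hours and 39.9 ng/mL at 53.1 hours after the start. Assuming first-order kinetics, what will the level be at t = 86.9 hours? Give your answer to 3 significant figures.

Over Δt = 53.1 − 21.7 = 31.4 hours, the level fell by a factor of 265/39.9 ≈ 6.6416.
n = log₂(6.6416) ≈ 2.7315 half-lives, so t½ = 31.4/2.7315 ≈ 11.495 hours.
From t = 53.1 to t = 86.9: 39.9 × (1/2)^((86.9−53.1)/11.495) ≈ 5.1982 ng/mL.

5.20 ng/mL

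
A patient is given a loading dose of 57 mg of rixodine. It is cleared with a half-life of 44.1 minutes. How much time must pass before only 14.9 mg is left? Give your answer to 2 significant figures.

Fraction remaining = 14.9/57 ≈ 0.2614.
n = log₂(57/14.9) = ln(3.8255)/ln 2 ≈ 1.9356 half-lives.
t = n × t½ = 1.9356 × 44.1 ≈ 85.362 minutes.

85 minutes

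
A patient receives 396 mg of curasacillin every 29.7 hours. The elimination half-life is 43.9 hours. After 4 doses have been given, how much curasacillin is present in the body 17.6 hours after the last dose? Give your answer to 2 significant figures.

680 mg

The 4 doses were given 106.7, 77, 47.3, 17.6 hours ago.
Total = 396·(1/2)^(106.7/43.9) + 396·(1/2)^(77/43.9) + 396·(1/2)^(47.3/43.9) + 396·(1/2)^(17.6/43.9)
      = 73.457 + 117.41 + 187.65 + 299.92 ≈ 678.44 mg.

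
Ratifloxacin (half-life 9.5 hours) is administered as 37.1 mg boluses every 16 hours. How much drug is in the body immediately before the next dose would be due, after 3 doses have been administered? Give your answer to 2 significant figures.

The 3 doses were given 48, 32, 16 hours ago.
Total = 37.1·(1/2)^(48/9.5) + 37.1·(1/2)^(32/9.5) + 37.1·(1/2)^(16/9.5)
      = 1.1178 + 3.5923 + 11.545 ≈ 16.255 mg.

16 mg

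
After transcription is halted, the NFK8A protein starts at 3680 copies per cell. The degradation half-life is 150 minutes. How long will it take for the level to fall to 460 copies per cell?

450 minutes

460/3680 = 1/8, so 3 half-lives have elapsed.
t = 3 × 150 = 450 minutes.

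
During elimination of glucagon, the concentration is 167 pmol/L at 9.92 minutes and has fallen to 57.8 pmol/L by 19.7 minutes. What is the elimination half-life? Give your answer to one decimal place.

6.4 minutes

Over Δt = 19.7 − 9.92 = 9.78 minutes, the level fell by a factor of 167/57.8 ≈ 2.8893.
n = log₂(2.8893) ≈ 1.5307 half-lives, so t½ = 9.78/1.5307 ≈ 6.3892 minutes.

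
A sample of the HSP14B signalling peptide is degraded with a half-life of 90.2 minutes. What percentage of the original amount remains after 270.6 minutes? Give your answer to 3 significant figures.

n = 270.6/90.2 ≈ 3 half-lives.
Fraction remaining = (1/2)^3 ≈ 0.125, i.e. 12.5%.

12.5%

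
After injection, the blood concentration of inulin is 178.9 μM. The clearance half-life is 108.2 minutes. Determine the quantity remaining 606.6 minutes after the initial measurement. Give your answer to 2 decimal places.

Number of half-lives: n = 606.6/108.2 ≈ 5.6063.
Remaining = 178.9 × (1/2)^5.6063 = 178.9 × 0.020528 ≈ 3.6724 μM.

3.67 μM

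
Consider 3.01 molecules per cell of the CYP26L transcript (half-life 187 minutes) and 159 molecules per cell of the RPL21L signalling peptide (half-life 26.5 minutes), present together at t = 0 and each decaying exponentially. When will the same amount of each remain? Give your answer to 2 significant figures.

Set 3.01·(1/2)^(t/187) = 159·(1/2)^(t/26.5).
Taking log₂: log₂(3.01/159) = t·(1/187 − 1/26.5).
log₂(0.018931) = -5.7231; 1/187 − 1/26.5 = -0.032388.
t = -5.7231 / -0.032388 ≈ 176.7 minutes.

180 minutes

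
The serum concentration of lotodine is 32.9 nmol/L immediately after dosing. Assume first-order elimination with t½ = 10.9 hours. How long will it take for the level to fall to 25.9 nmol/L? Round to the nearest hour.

Fraction remaining = 25.9/32.9 ≈ 0.78723.
n = log₂(32.9/25.9) = ln(1.2703)/ln 2 ≈ 0.34514 half-lives.
t = n × t½ = 0.34514 × 10.9 ≈ 3.762 hours.

4 hours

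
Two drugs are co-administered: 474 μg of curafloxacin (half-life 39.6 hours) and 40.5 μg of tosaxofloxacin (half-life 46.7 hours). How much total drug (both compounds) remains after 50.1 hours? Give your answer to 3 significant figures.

216 μg

curafloxacin: 474 × (1/2)^(50.1/39.6) = 474 × (1/2)^1.2652 ≈ 197.21 μg.
tosaxofloxacin: 40.5 × (1/2)^(50.1/46.7) = 40.5 × (1/2)^1.0728 ≈ 19.253 μg.
Total = 197.21 + 19.253 ≈ 216.46 μg.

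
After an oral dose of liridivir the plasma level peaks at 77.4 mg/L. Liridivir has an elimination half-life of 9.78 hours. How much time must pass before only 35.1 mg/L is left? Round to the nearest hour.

Fraction remaining = 35.1/77.4 ≈ 0.45349.
n = log₂(77.4/35.1) = ln(2.2051)/ln 2 ≈ 1.1409 half-lives.
t = n × t½ = 1.1409 × 9.78 ≈ 11.158 hours.

11 hours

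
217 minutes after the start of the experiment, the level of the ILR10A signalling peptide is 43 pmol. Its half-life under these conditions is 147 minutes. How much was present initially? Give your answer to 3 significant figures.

Number of half-lives elapsed: n = 217/147 ≈ 1.4762.
A₀ = A × 2^n = 43 × 2^1.4762 = 43 × 2.7821 ≈ 119.63 pmol.

120 pmol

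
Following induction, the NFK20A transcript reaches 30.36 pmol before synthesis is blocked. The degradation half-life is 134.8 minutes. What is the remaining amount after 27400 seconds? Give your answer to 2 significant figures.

Convert the elapsed time: 27400 seconds = 456.667 minutes.
Number of half-lives: n = 456.667/134.8 ≈ 3.3877.
Remaining = 30.36 × (1/2)^3.3877 = 30.36 × 0.095541 ≈ 2.9006 pmol.

2.9 pmol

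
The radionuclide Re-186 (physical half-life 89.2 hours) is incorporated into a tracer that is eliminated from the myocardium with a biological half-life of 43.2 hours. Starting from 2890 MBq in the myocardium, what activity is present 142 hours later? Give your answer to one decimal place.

98.2 MBq

1/t_eff = 1/t_phys + 1/t_biol = 1/89.2 + 1/43.2 = 0.034359 per hour.
t_eff = 89.2 × 43.2 / (89.2 + 43.2) ≈ 29.105 hours.
Remaining = 2890 × (1/2)^(142/29.105) = 2890 × (1/2)^4.879 ≈ 98.216 MBq.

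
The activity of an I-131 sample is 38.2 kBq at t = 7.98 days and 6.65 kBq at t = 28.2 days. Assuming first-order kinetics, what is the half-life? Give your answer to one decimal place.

Over Δt = 28.2 − 7.98 = 20.22 days, the level fell by a factor of 38.2/6.65 ≈ 5.7444.
n = log₂(5.7444) ≈ 2.5221 half-lives, so t½ = 20.22/2.5221 ≈ 8.017 days.

8.0 days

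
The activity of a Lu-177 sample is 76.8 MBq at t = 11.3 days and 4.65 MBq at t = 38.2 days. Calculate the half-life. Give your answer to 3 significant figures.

Over Δt = 38.2 − 11.3 = 26.9 days, the level fell by a factor of 76.8/4.65 ≈ 16.516.
n = log₂(16.516) ≈ 4.0458 half-lives, so t½ = 26.9/4.0458 ≈ 6.6489 days.

6.65 days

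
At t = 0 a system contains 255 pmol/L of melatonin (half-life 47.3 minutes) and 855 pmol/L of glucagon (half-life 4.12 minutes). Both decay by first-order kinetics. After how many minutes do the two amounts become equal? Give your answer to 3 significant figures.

7.88 minutes

Set 255·(1/2)^(t/47.3) = 855·(1/2)^(t/4.12).
Taking log₂: log₂(255/855) = t·(1/47.3 − 1/4.12).
log₂(0.29825) = -1.7454; 1/47.3 − 1/4.12 = -0.22158.
t = -1.7454 / -0.22158 ≈ 7.8773 minutes.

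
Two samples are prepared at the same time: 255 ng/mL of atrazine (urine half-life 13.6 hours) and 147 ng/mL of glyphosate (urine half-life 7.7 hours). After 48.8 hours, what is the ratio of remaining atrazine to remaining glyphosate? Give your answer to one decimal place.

atrazine: 255 × (1/2)^(48.8/13.6) = 255 × (1/2)^3.5882 ≈ 21.202 ng/mL.
glyphosate: 147 × (1/2)^(48.8/7.7) = 147 × (1/2)^6.3377 ≈ 1.8176 ng/mL.
Ratio ≈ 21.202 / 1.8176 ≈ 11.665.

11.7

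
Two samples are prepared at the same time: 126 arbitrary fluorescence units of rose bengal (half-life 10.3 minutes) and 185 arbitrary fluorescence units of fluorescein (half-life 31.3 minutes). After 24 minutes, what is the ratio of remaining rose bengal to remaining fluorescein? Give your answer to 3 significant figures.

rose bengal: 126 × (1/2)^(24/10.3) = 126 × (1/2)^2.3301 ≈ 25.058 arbitrary fluorescence units.
fluorescein: 185 × (1/2)^(24/31.3) = 185 × (1/2)^0.76677 ≈ 108.73 arbitrary fluorescence units.
Ratio ≈ 25.058 / 108.73 ≈ 0.23046.

0.230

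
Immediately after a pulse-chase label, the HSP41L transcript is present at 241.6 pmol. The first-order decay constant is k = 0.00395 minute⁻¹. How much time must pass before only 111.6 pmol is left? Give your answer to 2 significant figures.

200 minutes

t½ = ln 2 / k = 0.69315 / 0.00395 ≈ 175.48 minutes.
Fraction remaining = 111.6/241.6 ≈ 0.46192.
n = log₂(241.6/111.6) = ln(2.1649)/ln 2 ≈ 1.1143 half-lives.
t = n × t½ = 1.1143 × 175.48 ≈ 195.53 minutes.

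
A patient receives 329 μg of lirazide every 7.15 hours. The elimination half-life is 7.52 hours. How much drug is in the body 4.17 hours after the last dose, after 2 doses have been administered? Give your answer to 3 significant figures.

340 μg

The 2 doses were given 11.32, 4.17 hours ago.
Total = 329·(1/2)^(11.32/7.52) + 329·(1/2)^(4.17/7.52)
      = 115.89 + 224.01 ≈ 339.9 μg.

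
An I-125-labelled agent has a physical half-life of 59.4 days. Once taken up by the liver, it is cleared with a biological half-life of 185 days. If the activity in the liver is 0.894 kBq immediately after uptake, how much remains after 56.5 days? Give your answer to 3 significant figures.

1/t_eff = 1/t_phys + 1/t_biol = 1/59.4 + 1/185 = 0.02224 per day.
t_eff = 59.4 × 185 / (59.4 + 185) ≈ 44.963 days.
Remaining = 0.894 × (1/2)^(56.5/44.963) = 0.894 × (1/2)^1.2566 ≈ 0.37417 kBq.

0.374 kBq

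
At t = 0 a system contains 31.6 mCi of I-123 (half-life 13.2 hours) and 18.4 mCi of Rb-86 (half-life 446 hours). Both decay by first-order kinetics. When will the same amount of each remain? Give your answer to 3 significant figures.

Set 31.6·(1/2)^(t/13.2) = 18.4·(1/2)^(t/446).
Taking log₂: log₂(31.6/18.4) = t·(1/13.2 − 1/446).
log₂(1.7174) = 0.78022; 1/13.2 − 1/446 = 0.073515.
t = 0.78022 / 0.073515 ≈ 10.613 hours.

10.6 hours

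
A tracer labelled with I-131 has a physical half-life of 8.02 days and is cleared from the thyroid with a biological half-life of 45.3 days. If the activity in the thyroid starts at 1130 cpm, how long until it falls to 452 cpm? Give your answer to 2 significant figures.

9.0 days

1/t_eff = 1/t_phys + 1/t_biol = 1/8.02 + 1/45.3 = 0.14676 per day.
t_eff = 8.02 × 45.3 / (8.02 + 45.3) ≈ 6.8137 days.
n = log₂(1130/452) ≈ 1.3219; t = 1.3219 × 6.8137 ≈ 9.0072 days.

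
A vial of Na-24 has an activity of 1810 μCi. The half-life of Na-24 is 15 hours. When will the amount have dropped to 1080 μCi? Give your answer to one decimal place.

11.2 hours

Fraction remaining = 1080/1810 ≈ 0.59669.
n = log₂(1810/1080) = ln(1.6759)/ln 2 ≈ 0.74496 half-lives.
t = n × t½ = 0.74496 × 15 ≈ 11.174 hours.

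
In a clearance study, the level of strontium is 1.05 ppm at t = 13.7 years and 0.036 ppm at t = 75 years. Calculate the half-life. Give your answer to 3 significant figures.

12.6 years

Over Δt = 75 − 13.7 = 61.3 years, the level fell by a factor of 1.05/0.036 ≈ 29.167.
n = log₂(29.167) ≈ 4.8662 half-lives, so t½ = 61.3/4.8662 ≈ 12.597 years.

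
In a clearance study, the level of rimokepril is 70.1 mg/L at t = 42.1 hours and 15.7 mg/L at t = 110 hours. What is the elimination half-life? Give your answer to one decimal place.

31.5 hours

Over Δt = 110 − 42.1 = 67.9 hours, the level fell by a factor of 70.1/15.7 ≈ 4.465.
n = log₂(4.465) ≈ 2.1586 half-lives, so t½ = 67.9/2.1586 ≈ 31.455 hours.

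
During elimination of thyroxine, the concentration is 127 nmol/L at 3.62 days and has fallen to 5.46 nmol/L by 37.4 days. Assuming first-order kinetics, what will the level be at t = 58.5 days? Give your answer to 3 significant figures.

Over Δt = 37.4 − 3.62 = 33.78 days, the level fell by a factor of 127/5.46 ≈ 23.26.
n = log₂(23.26) ≈ 4.5398 half-lives, so t½ = 33.78/4.5398 ≈ 7.4409 days.
From t = 37.4 to t = 58.5: 5.46 × (1/2)^((58.5−37.4)/7.4409) ≈ 0.76483 nmol/L.

0.765 nmol/L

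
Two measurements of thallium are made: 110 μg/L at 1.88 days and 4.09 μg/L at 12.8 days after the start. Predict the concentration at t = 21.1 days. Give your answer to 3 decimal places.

Over Δt = 12.8 − 1.88 = 10.92 days, the level fell by a factor of 110/4.09 ≈ 26.895.
n = log₂(26.895) ≈ 4.7493 half-lives, so t½ = 10.92/4.7493 ≈ 2.2993 days.
From t = 12.8 to t = 21.1: 4.09 × (1/2)^((21.1−12.8)/2.2993) ≈ 0.33502 μg/L.

0.335 μg/L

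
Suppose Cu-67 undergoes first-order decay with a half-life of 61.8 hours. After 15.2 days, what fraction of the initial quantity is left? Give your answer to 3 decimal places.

0.017

15.2 days = 364.8 hours.
n = 364.8/61.8 ≈ 5.9029 half-lives.
Fraction remaining = (1/2)^5.9029 ≈ 0.016713.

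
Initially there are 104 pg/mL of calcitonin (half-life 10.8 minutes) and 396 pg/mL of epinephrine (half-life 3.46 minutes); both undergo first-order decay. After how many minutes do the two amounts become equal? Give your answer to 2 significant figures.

9.8 minutes

Set 104·(1/2)^(t/10.8) = 396·(1/2)^(t/3.46).
Taking log₂: log₂(104/396) = t·(1/10.8 − 1/3.46).
log₂(0.26263) = -1.9289; 1/10.8 − 1/3.46 = -0.19642.
t = -1.9289 / -0.19642 ≈ 9.8201 minutes.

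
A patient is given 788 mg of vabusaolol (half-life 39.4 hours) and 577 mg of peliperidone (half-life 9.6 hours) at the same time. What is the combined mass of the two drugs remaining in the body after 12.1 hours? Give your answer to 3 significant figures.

878 mg

vabusaolol: 788 × (1/2)^(12.1/39.4) = 788 × (1/2)^0.30711 ≈ 636.91 mg.
peliperidone: 577 × (1/2)^(12.1/9.6) = 577 × (1/2)^1.2604 ≈ 240.85 mg.
Total = 636.91 + 240.85 ≈ 877.76 mg.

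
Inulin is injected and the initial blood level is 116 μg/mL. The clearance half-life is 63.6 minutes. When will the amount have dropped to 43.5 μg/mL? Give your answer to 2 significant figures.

90 minutes

Fraction remaining = 43.5/116 ≈ 0.375.
n = log₂(116/43.5) = ln(2.6667)/ln 2 ≈ 1.415 half-lives.
t = n × t½ = 1.415 × 63.6 ≈ 89.996 minutes.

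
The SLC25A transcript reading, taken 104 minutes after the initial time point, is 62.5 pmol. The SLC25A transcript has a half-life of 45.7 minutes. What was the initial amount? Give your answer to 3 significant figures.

Number of half-lives elapsed: n = 104/45.7 ≈ 2.2757.
A₀ = A × 2^n = 62.5 × 2^2.2757 = 62.5 × 4.8424 ≈ 302.65 pmol.

303 pmol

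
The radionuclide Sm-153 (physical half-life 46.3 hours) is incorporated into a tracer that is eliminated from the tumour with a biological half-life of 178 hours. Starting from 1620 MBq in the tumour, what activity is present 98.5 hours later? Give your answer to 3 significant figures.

1/t_eff = 1/t_phys + 1/t_biol = 1/46.3 + 1/178 = 0.027216 per hour.
t_eff = 46.3 × 178 / (46.3 + 178) ≈ 36.743 hours.
Remaining = 1620 × (1/2)^(98.5/36.743) = 1620 × (1/2)^2.6808 ≈ 252.65 MBq.

253 MBq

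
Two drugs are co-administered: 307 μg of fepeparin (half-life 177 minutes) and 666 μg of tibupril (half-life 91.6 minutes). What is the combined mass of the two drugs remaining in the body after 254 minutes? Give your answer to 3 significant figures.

fepeparin: 307 × (1/2)^(254/177) = 307 × (1/2)^1.435 ≈ 113.54 μg.
tibupril: 666 × (1/2)^(254/91.6) = 666 × (1/2)^2.7729 ≈ 97.441 μg.
Total = 113.54 + 97.441 ≈ 210.98 μg.

211 μg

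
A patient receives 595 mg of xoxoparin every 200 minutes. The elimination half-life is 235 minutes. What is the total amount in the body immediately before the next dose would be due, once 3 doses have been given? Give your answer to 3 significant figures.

The 3 doses were given 600, 400, 200 minutes ago.
Total = 595·(1/2)^(600/235) + 595·(1/2)^(400/235) + 595·(1/2)^(200/235)
      = 101.37 + 182.86 + 329.85 ≈ 614.09 mg.

614 mg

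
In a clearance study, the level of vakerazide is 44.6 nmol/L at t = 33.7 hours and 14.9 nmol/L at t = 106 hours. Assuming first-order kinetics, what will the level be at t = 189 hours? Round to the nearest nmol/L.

Over Δt = 106 − 33.7 = 72.3 hours, the level fell by a factor of 44.6/14.9 ≈ 2.9933.
n = log₂(2.9933) ≈ 1.5817 half-lives, so t½ = 72.3/1.5817 ≈ 45.709 hours.
From t = 106 to t = 189: 14.9 × (1/2)^((189−106)/45.709) ≈ 4.2322 nmol/L.

4 nmol/L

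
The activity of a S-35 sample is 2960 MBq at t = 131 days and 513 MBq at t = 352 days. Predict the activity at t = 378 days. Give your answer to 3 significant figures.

417 MBq

Over Δt = 352 − 131 = 221 days, the level fell by a factor of 2960/513 ≈ 5.77.
n = log₂(5.77) ≈ 2.5286 half-lives, so t½ = 221/2.5286 ≈ 87.401 days.
From t = 352 to t = 378: 513 × (1/2)^((378−352)/87.401) ≈ 417.41 MBq.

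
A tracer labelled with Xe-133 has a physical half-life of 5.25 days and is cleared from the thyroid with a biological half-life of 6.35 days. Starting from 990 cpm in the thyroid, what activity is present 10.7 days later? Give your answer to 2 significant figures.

1/t_eff = 1/t_phys + 1/t_biol = 1/5.25 + 1/6.35 = 0.34796 per day.
t_eff = 5.25 × 6.35 / (5.25 + 6.35) ≈ 2.8739 days.
Remaining = 990 × (1/2)^(10.7/2.8739) = 990 × (1/2)^3.7231 ≈ 74.965 cpm.

75 cpm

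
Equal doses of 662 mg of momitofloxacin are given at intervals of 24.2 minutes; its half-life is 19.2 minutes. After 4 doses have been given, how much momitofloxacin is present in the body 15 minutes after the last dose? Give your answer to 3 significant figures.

641 mg

The 4 doses were given 87.6, 63.4, 39.2, 15 minutes ago.
Total = 662·(1/2)^(87.6/19.2) + 662·(1/2)^(63.4/19.2) + 662·(1/2)^(39.2/19.2) + 662·(1/2)^(15/19.2)
      = 28.016 + 67.117 + 160.79 + 385.19 ≈ 641.11 mg.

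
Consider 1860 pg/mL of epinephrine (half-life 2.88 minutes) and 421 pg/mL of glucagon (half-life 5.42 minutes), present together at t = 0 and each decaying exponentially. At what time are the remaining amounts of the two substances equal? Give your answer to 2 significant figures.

Set 1860·(1/2)^(t/2.88) = 421·(1/2)^(t/5.42).
Taking log₂: log₂(1860/421) = t·(1/2.88 − 1/5.42).
log₂(4.4181) = 2.1434; 1/2.88 − 1/5.42 = 0.16272.
t = 2.1434 / 0.16272 ≈ 13.172 minutes.

13 minutes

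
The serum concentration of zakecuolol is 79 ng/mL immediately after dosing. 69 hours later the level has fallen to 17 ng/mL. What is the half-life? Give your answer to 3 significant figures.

31.1 hours

A/A₀ = 17/79 ≈ 0.21519.
n = log₂(4.6471) ≈ 2.2163 half-lives elapsed in 69 hours.
t½ = 69/2.2163 ≈ 31.133 hours.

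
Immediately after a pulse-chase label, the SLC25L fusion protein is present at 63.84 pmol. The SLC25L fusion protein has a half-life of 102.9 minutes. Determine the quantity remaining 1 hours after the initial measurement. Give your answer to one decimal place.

42.6 pmol

Convert the elapsed time: 1 hours = 60 minutes.
Number of half-lives: n = 60/102.9 ≈ 0.58309.
Remaining = 63.84 × (1/2)^0.58309 = 63.84 × 0.66753 ≈ 42.615 pmol.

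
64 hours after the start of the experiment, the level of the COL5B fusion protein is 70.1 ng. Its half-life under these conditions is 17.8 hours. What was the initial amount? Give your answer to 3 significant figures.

Number of half-lives elapsed: n = 64/17.8 ≈ 3.5955.
A₀ = A × 2^n = 70.1 × 2^3.5955 = 70.1 × 12.088 ≈ 847.37 ng.

847 ng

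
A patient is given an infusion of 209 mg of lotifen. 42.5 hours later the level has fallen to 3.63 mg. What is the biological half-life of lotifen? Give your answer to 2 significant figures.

A/A₀ = 3.63/209 ≈ 0.017368.
n = log₂(57.576) ≈ 5.8474 half-lives elapsed in 42.5 hours.
t½ = 42.5/5.8474 ≈ 7.2682 hours.

7.3 hours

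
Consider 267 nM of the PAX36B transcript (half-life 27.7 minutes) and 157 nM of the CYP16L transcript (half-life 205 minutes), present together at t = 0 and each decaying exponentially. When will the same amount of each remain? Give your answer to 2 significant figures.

Set 267·(1/2)^(t/27.7) = 157·(1/2)^(t/205).
Taking log₂: log₂(267/157) = t·(1/27.7 − 1/205).
log₂(1.7006) = 0.76608; 1/27.7 − 1/205 = 0.031223.
t = 0.76608 / 0.031223 ≈ 24.536 minutes.

25 minutes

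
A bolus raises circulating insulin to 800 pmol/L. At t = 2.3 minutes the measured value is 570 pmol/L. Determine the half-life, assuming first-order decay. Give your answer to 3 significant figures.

4.70 minutes

A/A₀ = 570/800 ≈ 0.7125.
n = log₂(1.4035) ≈ 0.48904 half-lives elapsed in 2.3 minutes.
t½ = 2.3/0.48904 ≈ 4.7031 minutes.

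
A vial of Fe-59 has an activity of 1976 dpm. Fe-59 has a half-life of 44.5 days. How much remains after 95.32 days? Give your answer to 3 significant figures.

Number of half-lives: n = 95.32/44.5 ≈ 2.142.
Remaining = 1976 × (1/2)^2.142 = 1976 × 0.22656 ≈ 447.69 dpm.

448 dpm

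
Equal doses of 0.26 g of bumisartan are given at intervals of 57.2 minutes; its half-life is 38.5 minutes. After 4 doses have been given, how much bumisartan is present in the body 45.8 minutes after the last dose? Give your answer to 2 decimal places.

The 4 doses were given 217.4, 160.2, 103, 45.8 minutes ago.
Total = 0.26·(1/2)^(217.4/38.5) + 0.26·(1/2)^(160.2/38.5) + 0.26·(1/2)^(103/38.5) + 0.26·(1/2)^(45.8/38.5)
      = 0.0051896 + 0.014534 + 0.040702 + 0.11399 ≈ 0.17442 g.

0.17 g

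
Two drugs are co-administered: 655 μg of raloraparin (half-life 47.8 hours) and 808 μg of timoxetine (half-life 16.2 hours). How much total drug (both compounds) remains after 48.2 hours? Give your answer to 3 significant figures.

428 μg

raloraparin: 655 × (1/2)^(48.2/47.8) = 655 × (1/2)^1.0084 ≈ 325.61 μg.
timoxetine: 808 × (1/2)^(48.2/16.2) = 808 × (1/2)^2.9753 ≈ 102.74 μg.
Total = 325.61 + 102.74 ≈ 428.35 μg.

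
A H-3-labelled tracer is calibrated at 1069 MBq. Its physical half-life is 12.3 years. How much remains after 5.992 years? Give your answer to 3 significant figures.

763 MBq

Number of half-lives: n = 5.992/12.3 ≈ 0.48715.
Remaining = 1069 × (1/2)^0.48715 = 1069 × 0.71343 ≈ 762.66 MBq.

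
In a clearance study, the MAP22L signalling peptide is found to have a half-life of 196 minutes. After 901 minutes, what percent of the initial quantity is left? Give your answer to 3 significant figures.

n = 901/196 ≈ 4.5969 half-lives.
Fraction remaining = (1/2)^4.5969 ≈ 0.041322, i.e. 4.1322%.

4.13%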